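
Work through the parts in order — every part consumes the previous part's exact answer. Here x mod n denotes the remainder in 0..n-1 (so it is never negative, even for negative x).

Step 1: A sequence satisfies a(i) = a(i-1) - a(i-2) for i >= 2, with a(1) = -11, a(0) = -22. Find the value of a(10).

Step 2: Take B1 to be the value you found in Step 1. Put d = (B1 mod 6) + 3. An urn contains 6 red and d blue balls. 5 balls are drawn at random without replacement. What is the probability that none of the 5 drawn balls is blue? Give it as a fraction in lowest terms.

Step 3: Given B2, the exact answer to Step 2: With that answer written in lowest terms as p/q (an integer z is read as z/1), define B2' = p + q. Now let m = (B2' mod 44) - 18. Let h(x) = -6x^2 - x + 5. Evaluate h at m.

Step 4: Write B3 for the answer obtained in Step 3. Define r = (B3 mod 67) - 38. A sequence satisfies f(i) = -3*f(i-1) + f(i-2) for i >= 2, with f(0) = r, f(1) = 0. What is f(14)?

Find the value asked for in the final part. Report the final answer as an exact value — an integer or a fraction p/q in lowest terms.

Step 1: a(2) = 1*(-11) - 1*(-22) = 11; iterating: a(2)=11, a(3)=22, a(4)=11, a(5)=-11, a(6)=-22, a(7)=-11, a(8)=11, a(9)=22, a(10)=11; answer 11
Step 2: B1 = 11; d = 8; total draws C(14,5) = 2002; favorable C(6,5) = 6; P = 3/1001; answer 3/1001
Step 3: B2 = 3/1001; threaded value p + q = 1004; m = 18; -6*(18)^2 - 1*(18)^1 + 5 = (-1944) + (-18) + (5) = -1957; answer -1957
Step 4: B3 = -1957; r = 15; f(2) = -3*(0) + 1*(15) = 15; iterating: f(2)=15, f(3)=-45, f(4)=150, f(5)=-495, f(6)=1635, f(7)=-5400, f(8)=17835, f(9)=-58905, f(10)=194550, f(11)=-642555, f(12)=2122215, f(13)=-7009200, f(14)=23149815; answer 23149815

23149815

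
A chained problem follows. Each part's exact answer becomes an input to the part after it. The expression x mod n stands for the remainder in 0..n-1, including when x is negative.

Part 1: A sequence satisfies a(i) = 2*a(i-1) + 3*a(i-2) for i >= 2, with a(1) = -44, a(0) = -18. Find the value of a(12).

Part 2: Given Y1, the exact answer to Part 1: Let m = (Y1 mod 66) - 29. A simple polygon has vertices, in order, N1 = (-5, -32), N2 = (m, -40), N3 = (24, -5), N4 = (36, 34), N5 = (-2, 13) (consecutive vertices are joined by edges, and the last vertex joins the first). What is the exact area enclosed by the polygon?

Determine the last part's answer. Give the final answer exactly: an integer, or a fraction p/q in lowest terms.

1775

Part 1: a(2) = 2*(-44) + 3*(-18) = -142; iterating: a(2)=-142, a(3)=-416, a(4)=-1258, a(5)=-3764, a(6)=-11302, a(7)=-33896, a(8)=-101698, a(9)=-305084, a(10)=-915262, a(11)=-2745776, a(12)=-8237338; answer -8237338
Part 2: Y1 = -8237338; m = 27; cross terms: (-5*-40 - 27*-32)=1064, (27*-5 - 24*-40)=825, (24*34 - 36*-5)=996, (36*13 - -2*34)=536, (-2*-32 - -5*13)=129; twice the area = |3550| = 3550; area = 1775; answer 1775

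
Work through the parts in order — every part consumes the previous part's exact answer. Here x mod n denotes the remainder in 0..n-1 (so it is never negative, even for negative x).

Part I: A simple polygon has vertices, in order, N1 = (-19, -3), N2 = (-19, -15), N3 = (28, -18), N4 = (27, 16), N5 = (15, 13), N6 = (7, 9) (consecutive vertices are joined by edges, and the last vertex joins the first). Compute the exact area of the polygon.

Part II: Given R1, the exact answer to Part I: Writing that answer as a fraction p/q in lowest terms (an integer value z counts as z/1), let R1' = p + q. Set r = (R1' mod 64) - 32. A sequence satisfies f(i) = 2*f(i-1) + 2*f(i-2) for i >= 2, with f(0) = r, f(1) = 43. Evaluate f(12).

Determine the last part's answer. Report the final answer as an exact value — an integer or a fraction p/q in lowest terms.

Part I: cross terms: (-19*-15 - -19*-3)=228, (-19*-18 - 28*-15)=762, (28*16 - 27*-18)=934, (27*13 - 15*16)=111, (15*9 - 7*13)=44, (7*-3 - -19*9)=150; twice the area = |2229| = 2229; area = 2229/2; answer 2229/2
Part II: R1 = 2229/2; threaded value p + q = 2231; r = 23; f(2) = 2*(43) + 2*(23) = 132; iterating: f(2)=132, f(3)=350, f(4)=964, f(5)=2628, f(6)=7184, f(7)=19624, f(8)=53616, f(9)=146480, f(10)=400192, f(11)=1093344, f(12)=2987072; answer 2987072

2987072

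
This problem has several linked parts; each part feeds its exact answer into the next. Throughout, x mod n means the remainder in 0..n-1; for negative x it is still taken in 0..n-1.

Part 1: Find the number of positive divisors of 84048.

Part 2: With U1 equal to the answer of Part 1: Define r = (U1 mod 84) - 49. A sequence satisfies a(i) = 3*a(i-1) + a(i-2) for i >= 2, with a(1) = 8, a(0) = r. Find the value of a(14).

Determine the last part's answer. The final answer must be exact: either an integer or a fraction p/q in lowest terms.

26888055

Part 1: 84048 = 2^4 * 3 * 17 * 103; number of divisors = (4+1) * (1+1) * (1+1) * (1+1) = 40; answer 40
Part 2: U1 = 40; r = -9; a(2) = 3*(8) + 1*(-9) = 15; iterating: a(2)=15, a(3)=53, a(4)=174, a(5)=575, a(6)=1899, a(7)=6272, a(8)=20715, a(9)=68417, a(10)=225966, a(11)=746315, a(12)=2464911, a(13)=8141048, a(14)=26888055; answer 26888055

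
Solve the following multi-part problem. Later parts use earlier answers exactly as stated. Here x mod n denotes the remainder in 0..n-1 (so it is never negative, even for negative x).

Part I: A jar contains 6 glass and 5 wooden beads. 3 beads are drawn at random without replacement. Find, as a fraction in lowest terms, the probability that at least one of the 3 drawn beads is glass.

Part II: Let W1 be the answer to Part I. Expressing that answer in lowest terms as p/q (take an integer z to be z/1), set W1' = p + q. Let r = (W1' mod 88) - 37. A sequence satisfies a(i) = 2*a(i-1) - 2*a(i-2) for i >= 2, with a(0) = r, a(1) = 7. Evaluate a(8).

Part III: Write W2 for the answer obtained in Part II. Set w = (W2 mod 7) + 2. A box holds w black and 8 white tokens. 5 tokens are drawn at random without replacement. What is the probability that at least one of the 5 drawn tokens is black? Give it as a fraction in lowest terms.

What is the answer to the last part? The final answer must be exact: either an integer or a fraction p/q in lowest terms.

Part I: total draws C(11,3) = 165; complement C(5,3) = 10; favorable 165 - 10 = 155; P = 31/33; answer 31/33
Part II: W1 = 31/33; threaded value p + q = 64; r = 27; a(2) = 2*(7) - 2*(27) = -40; iterating: a(2)=-40, a(3)=-94, a(4)=-108, a(5)=-28, a(6)=160, a(7)=376, a(8)=432; answer 432
Part III: W2 = 432; w = 7; total draws C(15,5) = 3003; complement C(8,5) = 56; favorable 3003 - 56 = 2947; P = 421/429; answer 421/429

421/429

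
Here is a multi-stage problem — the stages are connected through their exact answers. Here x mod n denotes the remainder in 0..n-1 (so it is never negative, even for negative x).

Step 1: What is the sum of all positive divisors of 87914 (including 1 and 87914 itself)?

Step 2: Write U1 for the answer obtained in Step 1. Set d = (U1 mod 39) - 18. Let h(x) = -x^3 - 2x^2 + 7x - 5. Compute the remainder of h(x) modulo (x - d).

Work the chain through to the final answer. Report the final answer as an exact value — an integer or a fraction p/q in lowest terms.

Step 1: 87914 = 2 * 113 * 389; sigma = (1 + 2) * (1 + 113) * (1 + 389) = 3 * 114 * 390 = 133380; answer 133380
Step 2: U1 = 133380; d = -18; remainder = value at the root: -1*(-18)^3 - 2*(-18)^2 + 7*(-18)^1 - 5 = (5832) + (-648) + (-126) + (-5) = 5053; answer 5053

5053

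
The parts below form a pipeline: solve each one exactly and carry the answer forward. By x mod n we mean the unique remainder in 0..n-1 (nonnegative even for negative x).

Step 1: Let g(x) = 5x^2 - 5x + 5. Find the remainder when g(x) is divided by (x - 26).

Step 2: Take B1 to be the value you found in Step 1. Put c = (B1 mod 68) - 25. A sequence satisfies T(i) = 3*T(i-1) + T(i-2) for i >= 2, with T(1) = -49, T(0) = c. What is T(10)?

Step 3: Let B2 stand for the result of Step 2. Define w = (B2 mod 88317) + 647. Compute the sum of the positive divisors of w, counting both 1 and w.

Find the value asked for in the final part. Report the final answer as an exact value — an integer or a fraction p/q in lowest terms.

29822

Step 1: remainder = value at the root: 5*(26)^2 - 5*(26)^1 + 5 = (3380) + (-130) + (5) = 3255; answer 3255
Step 2: B1 = 3255; c = 34; T(2) = 3*(-49) + 1*(34) = -113; iterating: T(2)=-113, T(3)=-388, T(4)=-1277, T(5)=-4219, T(6)=-13934, T(7)=-46021, T(8)=-151997, T(9)=-502012, T(10)=-1658033; answer -1658033
Step 3: B2 = -1658033; w = 20637; 20637 = 3^2 * 2293; sigma = (1 + 3 + 9) * (1 + 2293) = 13 * 2294 = 29822; answer 29822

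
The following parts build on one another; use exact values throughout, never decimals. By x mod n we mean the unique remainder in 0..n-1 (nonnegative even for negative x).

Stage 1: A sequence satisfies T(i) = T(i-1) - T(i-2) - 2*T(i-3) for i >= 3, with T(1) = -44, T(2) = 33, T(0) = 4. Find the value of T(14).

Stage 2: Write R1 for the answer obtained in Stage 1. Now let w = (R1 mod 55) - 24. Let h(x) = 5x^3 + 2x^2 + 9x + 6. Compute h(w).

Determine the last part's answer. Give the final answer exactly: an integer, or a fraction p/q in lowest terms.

14244

Stage 1: T(3) = 1*(33) - 1*(-44) - 2*(4) = 69; iterating: T(3)=69, T(4)=124, T(5)=-11, T(6)=-273, T(7)=-510, T(8)=-215, T(9)=841, T(10)=2076, T(11)=1665, T(12)=-2093, T(13)=-7910, T(14)=-9147; answer -9147
Stage 2: R1 = -9147; w = 14; 5*(14)^3 + 2*(14)^2 + 9*(14)^1 + 6 = (13720) + (392) + (126) + (6) = 14244; answer 14244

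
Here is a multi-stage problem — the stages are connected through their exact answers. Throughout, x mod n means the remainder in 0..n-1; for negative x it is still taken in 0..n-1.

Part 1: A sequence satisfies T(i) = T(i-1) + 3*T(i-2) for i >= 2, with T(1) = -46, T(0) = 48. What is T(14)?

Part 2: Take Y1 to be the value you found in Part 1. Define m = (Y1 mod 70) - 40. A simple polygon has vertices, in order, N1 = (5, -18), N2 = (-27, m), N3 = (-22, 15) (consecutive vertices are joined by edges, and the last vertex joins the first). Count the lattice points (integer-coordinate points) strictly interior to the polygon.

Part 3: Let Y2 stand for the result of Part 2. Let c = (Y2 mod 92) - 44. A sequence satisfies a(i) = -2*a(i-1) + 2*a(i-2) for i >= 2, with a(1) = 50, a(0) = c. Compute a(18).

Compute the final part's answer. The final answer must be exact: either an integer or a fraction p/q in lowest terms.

-627641856

Part 1: T(2) = 1*(-46) + 3*(48) = 98; iterating: T(2)=98, T(3)=-40, T(4)=254, T(5)=134, T(6)=896, T(7)=1298, T(8)=3986, T(9)=7880, T(10)=19838, T(11)=43478, T(12)=102992, T(13)=233426, T(14)=542402; answer 542402
Part 2: Y1 = 542402; m = 2; cross terms: (5*2 - -27*-18)=-476, (-27*15 - -22*2)=-361, (-22*-18 - 5*15)=321; twice the area = |-516| = 516; area = 258; boundary points = 4 + 1 + 3 = 8; strictly interior points = area - boundary/2 + 1 = 255; answer 255
Part 3: Y2 = 255; c = 27; a(2) = -2*(50) + 2*(27) = -46; iterating: a(2)=-46, a(3)=192, a(4)=-476, a(5)=1336, a(6)=-3624, a(7)=9920, a(8)=-27088, a(9)=74016, a(10)=-202208, a(11)=552448, a(12)=-1509312, a(13)=4123520, a(14)=-11265664, a(15)=30778368, a(16)=-84088064, a(17)=229732864, a(18)=-627641856; answer -627641856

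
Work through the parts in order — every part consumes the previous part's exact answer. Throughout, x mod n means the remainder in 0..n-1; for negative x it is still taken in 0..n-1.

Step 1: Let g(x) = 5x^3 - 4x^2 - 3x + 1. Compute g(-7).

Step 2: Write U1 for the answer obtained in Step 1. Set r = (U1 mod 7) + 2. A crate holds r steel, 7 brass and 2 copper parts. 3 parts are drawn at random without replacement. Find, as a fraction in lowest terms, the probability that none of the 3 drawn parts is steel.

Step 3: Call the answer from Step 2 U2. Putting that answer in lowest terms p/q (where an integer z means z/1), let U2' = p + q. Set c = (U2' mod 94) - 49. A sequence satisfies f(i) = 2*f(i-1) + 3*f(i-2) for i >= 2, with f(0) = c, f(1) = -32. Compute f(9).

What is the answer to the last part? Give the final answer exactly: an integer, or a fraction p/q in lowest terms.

-24632

Step 1: 5*(-7)^3 - 4*(-7)^2 - 3*(-7)^1 + 1 = (-1715) + (-196) + (21) + (1) = -1889; answer -1889
Step 2: U1 = -1889; r = 3; total draws C(12,3) = 220; favorable C(9,3) = 84; P = 21/55; answer 21/55
Step 3: U2 = 21/55; threaded value p + q = 76; c = 27; f(2) = 2*(-32) + 3*(27) = 17; iterating: f(2)=17, f(3)=-62, f(4)=-73, f(5)=-332, f(6)=-883, f(7)=-2762, f(8)=-8173, f(9)=-24632; answer -24632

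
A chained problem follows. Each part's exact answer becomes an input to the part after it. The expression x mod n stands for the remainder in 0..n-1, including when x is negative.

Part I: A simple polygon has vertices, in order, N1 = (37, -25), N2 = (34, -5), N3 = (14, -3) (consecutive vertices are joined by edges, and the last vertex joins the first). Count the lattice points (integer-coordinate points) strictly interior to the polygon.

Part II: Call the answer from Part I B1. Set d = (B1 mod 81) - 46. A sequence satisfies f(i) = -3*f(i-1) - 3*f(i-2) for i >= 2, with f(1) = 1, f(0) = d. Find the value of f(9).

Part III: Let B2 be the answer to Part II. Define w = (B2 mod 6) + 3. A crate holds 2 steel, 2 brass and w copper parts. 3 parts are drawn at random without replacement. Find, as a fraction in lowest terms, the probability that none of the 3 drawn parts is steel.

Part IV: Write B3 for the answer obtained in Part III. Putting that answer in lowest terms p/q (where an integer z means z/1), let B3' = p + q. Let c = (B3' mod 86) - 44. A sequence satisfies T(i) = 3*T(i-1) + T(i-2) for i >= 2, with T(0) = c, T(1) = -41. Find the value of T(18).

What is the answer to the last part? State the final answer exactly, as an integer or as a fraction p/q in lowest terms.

Part I: cross terms: (37*-5 - 34*-25)=665, (34*-3 - 14*-5)=-32, (14*-25 - 37*-3)=-239; twice the area = |394| = 394; area = 197; boundary points = 1 + 2 + 1 = 4; strictly interior points = area - boundary/2 + 1 = 196; answer 196
Part II: B1 = 196; d = -12; f(2) = -3*(1) - 3*(-12) = 33; iterating: f(2)=33, f(3)=-102, f(4)=207, f(5)=-315, f(6)=324, f(7)=-27, f(8)=-891, f(9)=2754; answer 2754
Part III: B2 = 2754; w = 3; total draws C(7,3) = 35; favorable C(5,3) = 10; P = 2/7; answer 2/7
Part IV: B3 = 2/7; threaded value p + q = 9; c = -35; T(2) = 3*(-41) + 1*(-35) = -158; iterating: T(2)=-158, T(3)=-515, T(4)=-1703, T(5)=-5624, T(6)=-18575, T(7)=-61349, T(8)=-202622, T(9)=-669215, T(10)=-2210267, T(11)=-7300016, T(12)=-24110315, T(13)=-79630961, T(14)=-263003198, T(15)=-868640555, T(16)=-2868924863, T(17)=-9475415144, T(18)=-31295170295; answer -31295170295

-31295170295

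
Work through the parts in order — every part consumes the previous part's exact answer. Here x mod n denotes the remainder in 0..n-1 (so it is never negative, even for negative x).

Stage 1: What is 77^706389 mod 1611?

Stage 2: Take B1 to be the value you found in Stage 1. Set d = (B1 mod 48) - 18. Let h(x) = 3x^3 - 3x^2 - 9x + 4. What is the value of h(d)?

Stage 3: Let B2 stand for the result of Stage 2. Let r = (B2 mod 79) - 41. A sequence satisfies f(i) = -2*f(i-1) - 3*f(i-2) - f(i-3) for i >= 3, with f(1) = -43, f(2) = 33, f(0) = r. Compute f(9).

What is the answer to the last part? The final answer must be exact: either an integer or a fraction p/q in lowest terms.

Stage 1: squarings mod 1611: 77^1=77, 77^2=1096, 77^4=1021, 77^8=124, 77^16=877, 77^32=682, 77^64=1156, 77^128=817, 77^256=535, 77^512=1078, 77^1024=553, 77^2048=1330, 77^4096=22, 77^8192=484, 77^16384=661, 77^32768=340, 77^65536=1219, 77^131072=619, 77^262144=1354, 77^524288=1609; 77^706389 = 77^1 * 77^4 * 77^16 * 77^64 * 77^256 * 77^512 * 77^1024 * 77^16384 * 77^32768 * 77^131072 * 77^524288 = 206 (mod 1611); answer 206
Stage 2: B1 = 206; d = -4; 3*(-4)^3 - 3*(-4)^2 - 9*(-4)^1 + 4 = (-192) + (-48) + (36) + (4) = -200; answer -200
Stage 3: B2 = -200; r = -4; f(3) = -2*(33) - 3*(-43) - 1*(-4) = 67; iterating: f(3)=67, f(4)=-190, f(5)=146, f(6)=211, f(7)=-670, f(8)=561, f(9)=677; answer 677

677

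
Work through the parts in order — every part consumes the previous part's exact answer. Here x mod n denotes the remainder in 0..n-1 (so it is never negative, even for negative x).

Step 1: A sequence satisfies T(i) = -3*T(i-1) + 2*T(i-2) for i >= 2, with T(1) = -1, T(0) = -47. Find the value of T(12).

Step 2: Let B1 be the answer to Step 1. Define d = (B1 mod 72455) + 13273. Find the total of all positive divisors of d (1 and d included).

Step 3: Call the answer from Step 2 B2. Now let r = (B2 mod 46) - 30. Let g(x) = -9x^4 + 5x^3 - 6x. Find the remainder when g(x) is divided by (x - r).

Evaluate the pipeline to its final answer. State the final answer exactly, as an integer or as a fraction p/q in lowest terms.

-178056

Step 1: T(2) = -3*(-1) + 2*(-47) = -91; iterating: T(2)=-91, T(3)=271, T(4)=-995, T(5)=3527, T(6)=-12571, T(7)=44767, T(8)=-159443, T(9)=567863, T(10)=-2022475, T(11)=7203151, T(12)=-25654403; answer -25654403
Step 2: B1 = -25654403; d = 80395; 80395 = 5 * 7 * 2297; sigma = (1 + 5) * (1 + 7) * (1 + 2297) = 6 * 8 * 2298 = 110304; answer 110304
Step 3: B2 = 110304; r = 12; remainder = value at the root: -9*(12)^4 + 5*(12)^3 - 6*(12)^1 = (-186624) + (8640) + (-72) = -178056; answer -178056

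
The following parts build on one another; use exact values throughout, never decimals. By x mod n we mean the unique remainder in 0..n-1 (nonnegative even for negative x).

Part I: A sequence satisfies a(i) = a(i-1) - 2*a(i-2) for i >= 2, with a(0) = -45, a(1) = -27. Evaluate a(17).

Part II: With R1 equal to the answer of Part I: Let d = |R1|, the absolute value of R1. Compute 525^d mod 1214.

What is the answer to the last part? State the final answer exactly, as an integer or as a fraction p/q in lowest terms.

Part I: a(2) = 1*(-27) - 2*(-45) = 63; iterating: a(2)=63, a(3)=117, a(4)=-9, a(5)=-243, a(6)=-225, a(7)=261, a(8)=711, a(9)=189, a(10)=-1233, a(11)=-1611, a(12)=855, a(13)=4077, a(14)=2367, a(15)=-5787, a(16)=-10521, a(17)=1053; answer 1053
Part II: R1 = 1053; d = 1053; squarings mod 1214: 525^1=525, 525^2=47, 525^4=995, 525^8=615, 525^16=671, 525^32=1061, 525^64=343, 525^128=1105, 525^256=955, 525^512=311, 525^1024=815; 525^1053 = 525^1 * 525^4 * 525^8 * 525^16 * 525^1024 = 299 (mod 1214); answer 299

299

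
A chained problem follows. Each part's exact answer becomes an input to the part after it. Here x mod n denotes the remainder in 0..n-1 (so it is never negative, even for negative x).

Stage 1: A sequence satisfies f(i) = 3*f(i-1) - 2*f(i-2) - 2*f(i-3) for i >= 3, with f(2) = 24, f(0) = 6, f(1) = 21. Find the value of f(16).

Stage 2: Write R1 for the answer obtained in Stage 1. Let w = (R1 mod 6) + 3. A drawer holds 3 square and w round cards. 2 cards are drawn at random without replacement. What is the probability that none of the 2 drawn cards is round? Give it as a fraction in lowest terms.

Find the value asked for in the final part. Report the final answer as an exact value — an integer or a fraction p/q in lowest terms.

Stage 1: f(3) = 3*(24) - 2*(21) - 2*(6) = 18; iterating: f(3)=18, f(4)=-36, f(5)=-192, f(6)=-540, f(7)=-1164, f(8)=-2028, f(9)=-2676, f(10)=-1644, f(11)=4476, f(12)=22068, f(13)=60540, f(14)=128532, f(15)=220380, f(16)=282996; answer 282996
Stage 2: R1 = 282996; w = 3; total draws C(6,2) = 15; favorable C(3,2) = 3; P = 1/5; answer 1/5

1/5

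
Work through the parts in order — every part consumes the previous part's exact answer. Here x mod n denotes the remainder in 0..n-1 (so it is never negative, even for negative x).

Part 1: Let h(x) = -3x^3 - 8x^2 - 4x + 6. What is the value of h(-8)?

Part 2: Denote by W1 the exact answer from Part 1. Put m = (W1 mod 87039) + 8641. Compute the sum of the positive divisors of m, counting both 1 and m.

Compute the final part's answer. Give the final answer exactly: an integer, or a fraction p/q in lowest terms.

Part 1: -3*(-8)^3 - 8*(-8)^2 - 4*(-8)^1 + 6 = (1536) + (-512) + (32) + (6) = 1062; answer 1062
Part 2: W1 = 1062; m = 9703; 9703 = 31 * 313; sigma = (1 + 31) * (1 + 313) = 32 * 314 = 10048; answer 10048

10048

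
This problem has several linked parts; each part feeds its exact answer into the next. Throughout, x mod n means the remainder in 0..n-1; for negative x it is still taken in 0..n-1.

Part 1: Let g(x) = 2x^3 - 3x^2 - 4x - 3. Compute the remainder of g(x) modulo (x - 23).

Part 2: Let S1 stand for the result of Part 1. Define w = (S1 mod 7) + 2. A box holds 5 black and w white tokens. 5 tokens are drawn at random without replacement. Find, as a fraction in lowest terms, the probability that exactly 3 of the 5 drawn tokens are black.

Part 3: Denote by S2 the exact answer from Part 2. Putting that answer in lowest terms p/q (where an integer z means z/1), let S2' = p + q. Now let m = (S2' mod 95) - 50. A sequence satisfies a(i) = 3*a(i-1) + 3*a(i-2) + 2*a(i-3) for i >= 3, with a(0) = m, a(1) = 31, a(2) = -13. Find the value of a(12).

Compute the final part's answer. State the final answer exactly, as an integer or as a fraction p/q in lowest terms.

Part 1: remainder = value at the root: 2*(23)^3 - 3*(23)^2 - 4*(23)^1 - 3 = (24334) + (-1587) + (-92) + (-3) = 22652; answer 22652
Part 2: S1 = 22652; w = 2; total draws C(7,5) = 21; favorable C(5,3)*C(2,2) = 10; P = 10/21; answer 10/21
Part 3: S2 = 10/21; threaded value p + q = 31; m = -19; a(3) = 3*(-13) + 3*(31) + 2*(-19) = 16; iterating: a(3)=16, a(4)=71, a(5)=235, a(6)=950, a(7)=3697, a(8)=14411, a(9)=56224, a(10)=219299, a(11)=855391, a(12)=3336518; answer 3336518

3336518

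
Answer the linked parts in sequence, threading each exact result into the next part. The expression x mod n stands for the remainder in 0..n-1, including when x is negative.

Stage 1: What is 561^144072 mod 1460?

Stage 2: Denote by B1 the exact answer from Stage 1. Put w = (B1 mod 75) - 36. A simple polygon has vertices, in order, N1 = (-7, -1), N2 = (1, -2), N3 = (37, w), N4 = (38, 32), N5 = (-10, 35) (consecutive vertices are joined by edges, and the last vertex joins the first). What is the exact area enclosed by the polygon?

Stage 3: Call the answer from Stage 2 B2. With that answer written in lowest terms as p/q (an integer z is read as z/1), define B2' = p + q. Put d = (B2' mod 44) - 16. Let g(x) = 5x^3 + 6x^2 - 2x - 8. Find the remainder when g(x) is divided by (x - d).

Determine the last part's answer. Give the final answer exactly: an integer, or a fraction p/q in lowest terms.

Stage 1: squarings mod 1460: 561^1=561, 561^2=821, 561^4=981, 561^8=221, 561^16=661, 561^32=381, 561^64=621, 561^128=201, 561^256=981, 561^512=221, 561^1024=661, 561^2048=381, 561^4096=621, 561^8192=201, 561^16384=981, 561^32768=221, 561^65536=661, 561^131072=381; 561^144072 = 561^8 * 561^64 * 561^128 * 561^512 * 561^4096 * 561^8192 * 561^131072 = 1 (mod 1460); answer 1
Stage 2: B1 = 1; w = -35; cross terms: (-7*-2 - 1*-1)=15, (1*-35 - 37*-2)=39, (37*32 - 38*-35)=2514, (38*35 - -10*32)=1650, (-10*-1 - -7*35)=255; twice the area = |4473| = 4473; area = 4473/2; answer 4473/2
Stage 3: B2 = 4473/2; threaded value p + q = 4475; d = 15; remainder = value at the root: 5*(15)^3 + 6*(15)^2 - 2*(15)^1 - 8 = (16875) + (1350) + (-30) + (-8) = 18187; answer 18187

18187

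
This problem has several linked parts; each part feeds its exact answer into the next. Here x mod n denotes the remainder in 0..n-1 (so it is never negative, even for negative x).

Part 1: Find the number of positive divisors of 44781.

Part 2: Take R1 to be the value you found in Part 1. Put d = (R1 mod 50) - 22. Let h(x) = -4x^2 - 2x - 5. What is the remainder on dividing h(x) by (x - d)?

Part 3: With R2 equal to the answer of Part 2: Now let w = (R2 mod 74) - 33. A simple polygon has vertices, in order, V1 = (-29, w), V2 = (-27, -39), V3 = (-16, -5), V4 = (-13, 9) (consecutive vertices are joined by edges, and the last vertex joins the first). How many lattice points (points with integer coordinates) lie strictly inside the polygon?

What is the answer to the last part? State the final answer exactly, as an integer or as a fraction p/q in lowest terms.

192

Part 1: 44781 = 3 * 11 * 23 * 59; number of divisors = (1+1) * (1+1) * (1+1) * (1+1) = 16; answer 16
Part 2: R1 = 16; d = -6; remainder = value at the root: -4*(-6)^2 - 2*(-6)^1 - 5 = (-144) + (12) + (-5) = -137; answer -137
Part 3: R2 = -137; w = -22; cross terms: (-29*-39 - -27*-22)=537, (-27*-5 - -16*-39)=-489, (-16*9 - -13*-5)=-209, (-13*-22 - -29*9)=547; twice the area = |386| = 386; area = 193; boundary points = 1 + 1 + 1 + 1 = 4; strictly interior points = area - boundary/2 + 1 = 192; answer 192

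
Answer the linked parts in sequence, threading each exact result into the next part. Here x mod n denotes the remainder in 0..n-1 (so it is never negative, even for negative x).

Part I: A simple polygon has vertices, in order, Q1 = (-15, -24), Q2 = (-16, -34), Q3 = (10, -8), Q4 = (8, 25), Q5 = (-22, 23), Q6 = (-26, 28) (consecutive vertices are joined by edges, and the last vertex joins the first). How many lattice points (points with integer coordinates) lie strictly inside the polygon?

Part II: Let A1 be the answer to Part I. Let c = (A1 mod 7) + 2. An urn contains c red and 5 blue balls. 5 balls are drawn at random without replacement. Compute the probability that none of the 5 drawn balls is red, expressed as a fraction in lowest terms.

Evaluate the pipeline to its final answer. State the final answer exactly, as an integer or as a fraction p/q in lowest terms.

Part I: cross terms: (-15*-34 - -16*-24)=126, (-16*-8 - 10*-34)=468, (10*25 - 8*-8)=314, (8*23 - -22*25)=734, (-22*28 - -26*23)=-18, (-26*-24 - -15*28)=1044; twice the area = |2668| = 2668; area = 1334; boundary points = 1 + 26 + 1 + 2 + 1 + 1 = 32; strictly interior points = area - boundary/2 + 1 = 1319; answer 1319
Part II: A1 = 1319; c = 5; total draws C(10,5) = 252; favorable C(5,5) = 1; P = 1/252; answer 1/252

1/252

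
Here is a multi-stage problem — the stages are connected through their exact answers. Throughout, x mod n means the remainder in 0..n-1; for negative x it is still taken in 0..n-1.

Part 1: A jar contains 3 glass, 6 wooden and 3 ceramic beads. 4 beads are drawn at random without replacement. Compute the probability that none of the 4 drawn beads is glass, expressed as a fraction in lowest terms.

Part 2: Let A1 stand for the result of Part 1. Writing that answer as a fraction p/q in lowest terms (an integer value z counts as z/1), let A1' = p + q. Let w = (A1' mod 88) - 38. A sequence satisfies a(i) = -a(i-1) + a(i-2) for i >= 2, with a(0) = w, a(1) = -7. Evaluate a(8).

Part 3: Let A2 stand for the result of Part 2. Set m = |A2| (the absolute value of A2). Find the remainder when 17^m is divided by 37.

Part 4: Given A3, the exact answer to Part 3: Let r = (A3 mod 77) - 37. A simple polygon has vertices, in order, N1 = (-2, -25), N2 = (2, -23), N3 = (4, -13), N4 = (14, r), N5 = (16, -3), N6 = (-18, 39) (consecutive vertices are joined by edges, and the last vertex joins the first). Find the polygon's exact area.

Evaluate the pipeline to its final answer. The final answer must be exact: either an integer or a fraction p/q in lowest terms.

754

Part 1: total draws C(12,4) = 495; favorable C(9,4) = 126; P = 14/55; answer 14/55
Part 2: A1 = 14/55; threaded value p + q = 69; w = 31; a(2) = -1*(-7) + 1*(31) = 38; iterating: a(2)=38, a(3)=-45, a(4)=83, a(5)=-128, a(6)=211, a(7)=-339, a(8)=550; answer 550
Part 3: A2 = 550; m = 550; squarings mod 37: 17^1=17, 17^2=30, 17^4=12, 17^8=33, 17^16=16, 17^32=34, 17^64=9, 17^128=7, 17^256=12, 17^512=33; 17^550 = 17^2 * 17^4 * 17^32 * 17^512 = 28 (mod 37); answer 28
Part 4: A3 = 28; r = -9; cross terms: (-2*-23 - 2*-25)=96, (2*-13 - 4*-23)=66, (4*-9 - 14*-13)=146, (14*-3 - 16*-9)=102, (16*39 - -18*-3)=570, (-18*-25 - -2*39)=528; twice the area = |1508| = 1508; area = 754; answer 754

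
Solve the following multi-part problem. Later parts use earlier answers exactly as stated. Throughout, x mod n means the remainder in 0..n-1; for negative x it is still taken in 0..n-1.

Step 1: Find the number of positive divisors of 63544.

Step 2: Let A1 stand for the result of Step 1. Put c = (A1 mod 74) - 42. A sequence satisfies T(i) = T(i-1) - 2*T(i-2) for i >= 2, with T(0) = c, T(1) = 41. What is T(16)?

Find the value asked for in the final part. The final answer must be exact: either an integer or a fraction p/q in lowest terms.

Step 1: 63544 = 2^3 * 13^2 * 47; number of divisors = (3+1) * (2+1) * (1+1) = 24; answer 24
Step 2: A1 = 24; c = -18; T(2) = 1*(41) - 2*(-18) = 77; iterating: T(2)=77, T(3)=-5, T(4)=-159, T(5)=-149, T(6)=169, T(7)=467, T(8)=129, T(9)=-805, T(10)=-1063, T(11)=547, T(12)=2673, T(13)=1579, T(14)=-3767, T(15)=-6925, T(16)=609; answer 609

609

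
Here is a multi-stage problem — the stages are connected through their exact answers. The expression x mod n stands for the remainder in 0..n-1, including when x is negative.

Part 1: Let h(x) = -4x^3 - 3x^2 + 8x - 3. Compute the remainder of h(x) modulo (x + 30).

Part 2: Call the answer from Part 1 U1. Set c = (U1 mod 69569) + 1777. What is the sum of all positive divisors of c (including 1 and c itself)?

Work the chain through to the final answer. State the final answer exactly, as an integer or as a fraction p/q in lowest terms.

46440

Part 1: remainder = value at the root: -4*(-30)^3 - 3*(-30)^2 + 8*(-30)^1 - 3 = (108000) + (-2700) + (-240) + (-3) = 105057; answer 105057
Part 2: U1 = 105057; c = 37265; 37265 = 5 * 29 * 257; sigma = (1 + 5) * (1 + 29) * (1 + 257) = 6 * 30 * 258 = 46440; answer 46440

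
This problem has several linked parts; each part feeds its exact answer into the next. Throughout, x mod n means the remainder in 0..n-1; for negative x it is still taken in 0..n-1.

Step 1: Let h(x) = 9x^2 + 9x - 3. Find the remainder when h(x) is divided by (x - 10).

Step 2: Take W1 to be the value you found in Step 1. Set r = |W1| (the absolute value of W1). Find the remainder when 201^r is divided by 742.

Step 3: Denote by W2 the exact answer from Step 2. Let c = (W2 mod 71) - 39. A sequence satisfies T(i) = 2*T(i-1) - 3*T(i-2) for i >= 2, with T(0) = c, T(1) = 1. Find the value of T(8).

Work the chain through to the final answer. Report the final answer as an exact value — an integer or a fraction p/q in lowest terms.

Step 1: remainder = value at the root: 9*(10)^2 + 9*(10)^1 - 3 = (900) + (90) + (-3) = 987; answer 987
Step 2: W1 = 987; r = 987; squarings mod 742: 201^1=201, 201^2=333, 201^4=331, 201^8=487, 201^16=471, 201^32=725, 201^64=289, 201^128=417, 201^256=261, 201^512=599; 201^987 = 201^1 * 201^2 * 201^8 * 201^16 * 201^64 * 201^128 * 201^256 * 201^512 = 713 (mod 742); answer 713
Step 3: W2 = 713; c = -36; T(2) = 2*(1) - 3*(-36) = 110; iterating: T(2)=110, T(3)=217, T(4)=104, T(5)=-443, T(6)=-1198, T(7)=-1067, T(8)=1460; answer 1460

1460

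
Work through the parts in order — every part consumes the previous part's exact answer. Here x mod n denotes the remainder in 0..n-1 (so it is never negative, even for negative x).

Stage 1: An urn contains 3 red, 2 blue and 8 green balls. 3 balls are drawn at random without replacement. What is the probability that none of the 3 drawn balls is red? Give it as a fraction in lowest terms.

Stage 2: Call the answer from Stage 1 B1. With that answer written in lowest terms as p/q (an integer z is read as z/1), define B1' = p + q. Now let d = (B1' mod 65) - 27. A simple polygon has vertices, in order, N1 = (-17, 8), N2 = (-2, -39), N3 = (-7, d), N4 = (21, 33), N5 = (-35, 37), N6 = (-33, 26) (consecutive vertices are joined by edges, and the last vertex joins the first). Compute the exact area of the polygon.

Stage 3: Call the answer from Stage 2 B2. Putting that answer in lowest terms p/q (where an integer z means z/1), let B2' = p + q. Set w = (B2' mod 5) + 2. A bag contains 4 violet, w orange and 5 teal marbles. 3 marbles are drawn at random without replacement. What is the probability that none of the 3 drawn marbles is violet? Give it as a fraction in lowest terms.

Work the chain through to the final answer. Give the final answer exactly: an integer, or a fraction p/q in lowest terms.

Stage 1: total draws C(13,3) = 286; favorable C(10,3) = 120; P = 60/143; answer 60/143
Stage 2: B1 = 60/143; threaded value p + q = 203; d = -19; cross terms: (-17*-39 - -2*8)=679, (-2*-19 - -7*-39)=-235, (-7*33 - 21*-19)=168, (21*37 - -35*33)=1932, (-35*26 - -33*37)=311, (-33*8 - -17*26)=178; twice the area = |3033| = 3033; area = 3033/2; answer 3033/2
Stage 3: B2 = 3033/2; threaded value p + q = 3035; w = 2; total draws C(11,3) = 165; favorable C(7,3) = 35; P = 7/33; answer 7/33

7/33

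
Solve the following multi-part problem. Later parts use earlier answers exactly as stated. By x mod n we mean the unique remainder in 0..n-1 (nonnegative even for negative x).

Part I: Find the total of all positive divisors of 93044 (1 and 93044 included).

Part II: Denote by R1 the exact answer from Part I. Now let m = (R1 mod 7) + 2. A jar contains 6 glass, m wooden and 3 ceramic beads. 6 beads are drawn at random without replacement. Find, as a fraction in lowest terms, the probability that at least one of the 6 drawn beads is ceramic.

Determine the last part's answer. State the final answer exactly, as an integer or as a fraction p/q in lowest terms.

Part I: 93044 = 2^2 * 7 * 3323; sigma = (1 + 2 + 4) * (1 + 7) * (1 + 3323) = 7 * 8 * 3324 = 186144; answer 186144
Part II: R1 = 186144; m = 2; total draws C(11,6) = 462; complement C(8,6) = 28; favorable 462 - 28 = 434; P = 31/33; answer 31/33

31/33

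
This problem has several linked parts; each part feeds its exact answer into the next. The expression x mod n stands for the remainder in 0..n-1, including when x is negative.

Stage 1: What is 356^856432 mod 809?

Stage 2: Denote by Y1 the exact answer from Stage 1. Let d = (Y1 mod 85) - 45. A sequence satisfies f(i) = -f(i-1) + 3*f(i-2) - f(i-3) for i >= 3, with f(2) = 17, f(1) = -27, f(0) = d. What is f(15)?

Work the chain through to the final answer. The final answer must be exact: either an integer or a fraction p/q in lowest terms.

Stage 1: squarings mod 809: 356^1=356, 356^2=532, 356^4=683, 356^8=505, 356^16=190, 356^32=504, 356^64=799, 356^128=100, 356^256=292, 356^512=319, 356^1024=636, 356^2048=805, 356^4096=16, 356^8192=256, 356^16384=7, 356^32768=49, 356^65536=783, 356^131072=676, 356^262144=700, 356^524288=555; 356^856432 = 356^16 * 356^32 * 356^64 * 356^256 * 356^4096 * 356^65536 * 356^262144 * 356^524288 = 790 (mod 809); answer 790
Stage 2: Y1 = 790; d = -20; f(3) = -1*(17) + 3*(-27) - 1*(-20) = -78; iterating: f(3)=-78, f(4)=156, f(5)=-407, f(6)=953, f(7)=-2330, f(8)=5596, f(9)=-13539, f(10)=32657, f(11)=-78870, f(12)=190380, f(13)=-459647, f(14)=1109657, f(15)=-2678978; answer -2678978

-2678978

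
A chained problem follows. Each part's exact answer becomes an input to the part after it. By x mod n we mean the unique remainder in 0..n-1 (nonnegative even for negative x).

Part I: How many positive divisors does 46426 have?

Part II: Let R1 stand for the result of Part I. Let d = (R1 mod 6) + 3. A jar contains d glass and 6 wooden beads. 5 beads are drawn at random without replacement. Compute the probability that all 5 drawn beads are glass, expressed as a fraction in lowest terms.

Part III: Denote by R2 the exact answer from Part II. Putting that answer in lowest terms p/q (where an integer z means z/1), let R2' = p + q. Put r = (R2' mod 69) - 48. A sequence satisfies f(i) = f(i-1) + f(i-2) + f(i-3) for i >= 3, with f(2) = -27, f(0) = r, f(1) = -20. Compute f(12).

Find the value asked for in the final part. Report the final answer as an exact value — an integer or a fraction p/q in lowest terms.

Part I: 46426 = 2 * 139 * 167; number of divisors = (1+1) * (1+1) * (1+1) = 8; answer 8
Part II: R1 = 8; d = 5; total draws C(11,5) = 462; favorable C(5,5) = 1; P = 1/462; answer 1/462
Part III: R2 = 1/462; threaded value p + q = 463; r = 1; f(3) = 1*(-27) + 1*(-20) + 1*(1) = -46; iterating: f(3)=-46, f(4)=-93, f(5)=-166, f(6)=-305, f(7)=-564, f(8)=-1035, f(9)=-1904, f(10)=-3503, f(11)=-6442, f(12)=-11849; answer -11849

-11849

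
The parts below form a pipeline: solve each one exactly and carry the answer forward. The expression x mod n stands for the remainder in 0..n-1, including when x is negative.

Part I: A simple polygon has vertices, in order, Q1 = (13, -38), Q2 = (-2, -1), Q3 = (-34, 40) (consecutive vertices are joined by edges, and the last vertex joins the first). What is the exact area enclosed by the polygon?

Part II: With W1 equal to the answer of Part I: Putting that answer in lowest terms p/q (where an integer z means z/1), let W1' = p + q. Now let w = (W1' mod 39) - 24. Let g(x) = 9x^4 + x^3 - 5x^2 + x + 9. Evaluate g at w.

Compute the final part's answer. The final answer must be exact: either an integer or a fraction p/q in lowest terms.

15

Part I: cross terms: (13*-1 - -2*-38)=-89, (-2*40 - -34*-1)=-114, (-34*-38 - 13*40)=772; twice the area = |569| = 569; area = 569/2; answer 569/2
Part II: W1 = 569/2; threaded value p + q = 571; w = 1; 9*(1)^4 + 1*(1)^3 - 5*(1)^2 + 1*(1)^1 + 9 = (9) + (1) + (-5) + (1) + (9) = 15; answer 15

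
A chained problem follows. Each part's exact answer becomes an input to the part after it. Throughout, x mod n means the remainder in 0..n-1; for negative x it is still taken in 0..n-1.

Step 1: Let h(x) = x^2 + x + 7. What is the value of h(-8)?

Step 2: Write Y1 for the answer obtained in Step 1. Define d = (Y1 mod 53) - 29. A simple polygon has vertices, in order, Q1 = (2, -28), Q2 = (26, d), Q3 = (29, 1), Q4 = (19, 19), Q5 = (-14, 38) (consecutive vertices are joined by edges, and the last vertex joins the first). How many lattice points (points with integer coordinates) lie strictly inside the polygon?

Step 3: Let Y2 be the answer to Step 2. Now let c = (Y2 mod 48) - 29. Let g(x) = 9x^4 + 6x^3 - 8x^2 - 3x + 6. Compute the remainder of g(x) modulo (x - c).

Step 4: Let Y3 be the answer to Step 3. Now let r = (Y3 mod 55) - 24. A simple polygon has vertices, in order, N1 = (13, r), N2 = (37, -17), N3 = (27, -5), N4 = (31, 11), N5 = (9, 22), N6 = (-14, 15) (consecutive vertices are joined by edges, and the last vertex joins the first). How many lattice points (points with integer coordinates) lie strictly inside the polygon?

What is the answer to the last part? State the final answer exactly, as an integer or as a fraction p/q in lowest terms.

Step 1: 1*(-8)^2 + 1*(-8)^1 + 7 = (64) + (-8) + (7) = 63; answer 63
Step 2: Y1 = 63; d = -19; cross terms: (2*-19 - 26*-28)=690, (26*1 - 29*-19)=577, (29*19 - 19*1)=532, (19*38 - -14*19)=988, (-14*-28 - 2*38)=316; twice the area = |3103| = 3103; area = 3103/2; boundary points = 3 + 1 + 2 + 1 + 2 = 9; strictly interior points = area - boundary/2 + 1 = 1548; answer 1548
Step 3: Y2 = 1548; c = -17; remainder = value at the root: 9*(-17)^4 + 6*(-17)^3 - 8*(-17)^2 - 3*(-17)^1 + 6 = (751689) + (-29478) + (-2312) + (51) + (6) = 719956; answer 719956
Step 4: Y3 = 719956; r = -18; cross terms: (13*-17 - 37*-18)=445, (37*-5 - 27*-17)=274, (27*11 - 31*-5)=452, (31*22 - 9*11)=583, (9*15 - -14*22)=443, (-14*-18 - 13*15)=57; twice the area = |2254| = 2254; area = 1127; boundary points = 1 + 2 + 4 + 11 + 1 + 3 = 22; strictly interior points = area - boundary/2 + 1 = 1117; answer 1117

1117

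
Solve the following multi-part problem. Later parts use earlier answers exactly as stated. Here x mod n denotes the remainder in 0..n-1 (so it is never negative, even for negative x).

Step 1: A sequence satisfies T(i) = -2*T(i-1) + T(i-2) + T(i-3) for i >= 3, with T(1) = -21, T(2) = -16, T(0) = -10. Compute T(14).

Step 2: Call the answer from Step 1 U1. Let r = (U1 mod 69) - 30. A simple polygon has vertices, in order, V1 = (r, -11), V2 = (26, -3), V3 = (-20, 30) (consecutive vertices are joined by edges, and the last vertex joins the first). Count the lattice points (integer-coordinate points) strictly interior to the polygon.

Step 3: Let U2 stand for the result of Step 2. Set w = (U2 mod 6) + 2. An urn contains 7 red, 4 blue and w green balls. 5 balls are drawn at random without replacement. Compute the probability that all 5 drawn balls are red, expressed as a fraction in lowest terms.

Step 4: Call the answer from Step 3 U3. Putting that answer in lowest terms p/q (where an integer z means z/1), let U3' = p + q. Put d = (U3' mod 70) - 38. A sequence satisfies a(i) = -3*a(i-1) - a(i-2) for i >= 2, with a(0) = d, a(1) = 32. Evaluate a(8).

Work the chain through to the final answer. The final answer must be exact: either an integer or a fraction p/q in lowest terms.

Step 1: T(3) = -2*(-16) + 1*(-21) + 1*(-10) = 1; iterating: T(3)=1, T(4)=-39, T(5)=63, T(6)=-164, T(7)=352, T(8)=-805, T(9)=1798, T(10)=-4049, T(11)=9091, T(12)=-20433, T(13)=45908, T(14)=-103158; answer -103158
Step 2: U1 = -103158; r = 36; cross terms: (36*-3 - 26*-11)=178, (26*30 - -20*-3)=720, (-20*-11 - 36*30)=-860; twice the area = |38| = 38; area = 19; boundary points = 2 + 1 + 1 = 4; strictly interior points = area - boundary/2 + 1 = 18; answer 18
Step 3: U2 = 18; w = 2; total draws C(13,5) = 1287; favorable C(7,5) = 21; P = 7/429; answer 7/429
Step 4: U3 = 7/429; threaded value p + q = 436; d = -22; a(2) = -3*(32) - 1*(-22) = -74; iterating: a(2)=-74, a(3)=190, a(4)=-496, a(5)=1298, a(6)=-3398, a(7)=8896, a(8)=-23290; answer -23290

-23290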